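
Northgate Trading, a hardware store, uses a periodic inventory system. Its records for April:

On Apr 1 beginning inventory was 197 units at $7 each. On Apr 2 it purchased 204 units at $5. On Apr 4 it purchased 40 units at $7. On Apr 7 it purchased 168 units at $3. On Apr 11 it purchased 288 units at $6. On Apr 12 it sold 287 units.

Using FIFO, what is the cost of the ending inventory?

Apr 12, 287 sold [FIFO — oldest first]: 197 @ $7 + 90 @ $5 = $1,829
Ending inventory: 114 @ $5 + 40 @ $7 + 168 @ $3 + 288 @ $6 = $3,082
Check: goods available $4,911 = COGS $1,829 + ending $3,082

Ending inventory = $3,082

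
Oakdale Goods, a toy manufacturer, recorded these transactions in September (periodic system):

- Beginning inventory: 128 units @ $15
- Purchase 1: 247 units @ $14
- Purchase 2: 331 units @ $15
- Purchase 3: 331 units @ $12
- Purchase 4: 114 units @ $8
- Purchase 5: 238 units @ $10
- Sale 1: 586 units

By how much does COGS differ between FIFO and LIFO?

$2,443

FIFO COGS: 128 @ $15 + 247 @ $14 + 211 @ $15 = $8,543
LIFO COGS: 238 @ $10 + 114 @ $8 + 234 @ $12 = $6,100
Difference = |$8,543 − $6,100| = $2,443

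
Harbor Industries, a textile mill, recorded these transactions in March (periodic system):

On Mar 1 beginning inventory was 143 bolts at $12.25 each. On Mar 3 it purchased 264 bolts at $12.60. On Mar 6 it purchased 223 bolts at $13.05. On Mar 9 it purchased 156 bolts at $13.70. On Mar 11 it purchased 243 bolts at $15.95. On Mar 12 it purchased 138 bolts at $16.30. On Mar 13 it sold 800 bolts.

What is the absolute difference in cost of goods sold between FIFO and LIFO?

FIFO COGS: 143 @ $12.25 + 264 @ $12.60 + 223 @ $13.05 + 156 @ $13.70 + 14 @ $15.95 = $10,348.80
LIFO COGS: 138 @ $16.30 + 243 @ $15.95 + 156 @ $13.70 + 223 @ $13.05 + 40 @ $12.60 = $11,676.60
Difference = |$10,348.80 − $11,676.60| = $1,327.80

$1,327.80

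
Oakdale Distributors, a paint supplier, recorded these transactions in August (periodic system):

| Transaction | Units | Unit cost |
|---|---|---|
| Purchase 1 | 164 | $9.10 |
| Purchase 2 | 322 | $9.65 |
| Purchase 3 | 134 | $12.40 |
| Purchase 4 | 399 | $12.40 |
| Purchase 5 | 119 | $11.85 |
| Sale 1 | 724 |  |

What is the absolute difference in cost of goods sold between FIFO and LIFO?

FIFO COGS: 164 @ $9.10 + 322 @ $9.65 + 134 @ $12.40 + 104 @ $12.40 = $7,550.90
LIFO COGS: 119 @ $11.85 + 399 @ $12.40 + 134 @ $12.40 + 72 @ $9.65 = $8,714.15
Difference = |$7,550.90 − $8,714.15| = $1,163.25

$1,163.25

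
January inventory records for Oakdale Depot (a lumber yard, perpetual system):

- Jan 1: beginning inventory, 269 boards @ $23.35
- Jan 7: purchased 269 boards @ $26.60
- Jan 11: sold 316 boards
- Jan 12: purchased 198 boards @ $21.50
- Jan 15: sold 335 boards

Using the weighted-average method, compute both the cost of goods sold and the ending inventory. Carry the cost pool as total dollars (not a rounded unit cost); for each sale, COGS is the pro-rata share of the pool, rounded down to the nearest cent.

After Jan 1: 269 on hand, pool $6,281.15 (≈ $23.3500 each)
After Jan 7: 538 on hand, pool $13,436.55 (≈ $24.9750 each)
Jan 11, sell 316: 316/538 × $13,436.55 → $7,892.10
After Jan 12: 420 on hand, pool $9,801.45 (≈ $23.3368 each)
Jan 15, sell 335: 335/420 × $9,801.45 → $7,817.82
Total COGS = $7,892.10 + $7,817.82 = $15,709.92
Ending inventory (cost pool remaining) = $1,983.63

COGS = $15,709.92; ending inventory = $1,983.63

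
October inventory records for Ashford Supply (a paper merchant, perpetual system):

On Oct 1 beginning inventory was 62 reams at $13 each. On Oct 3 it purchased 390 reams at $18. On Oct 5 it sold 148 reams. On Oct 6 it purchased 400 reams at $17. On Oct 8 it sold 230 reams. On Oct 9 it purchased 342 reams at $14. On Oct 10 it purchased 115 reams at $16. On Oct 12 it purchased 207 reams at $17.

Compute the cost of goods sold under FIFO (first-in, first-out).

COGS = $6,494

Oct 5, 148 sold [FIFO — oldest first]: 62 @ $13 + 86 @ $18 = $2,354
Oct 8, 230 sold [FIFO — oldest first]: 230 @ $18 = $4,140
Total COGS = $2,354 + $4,140 = $6,494
Ending inventory: 74 @ $18 + 400 @ $17 + 342 @ $14 + 115 @ $16 + 207 @ $17 = $18,279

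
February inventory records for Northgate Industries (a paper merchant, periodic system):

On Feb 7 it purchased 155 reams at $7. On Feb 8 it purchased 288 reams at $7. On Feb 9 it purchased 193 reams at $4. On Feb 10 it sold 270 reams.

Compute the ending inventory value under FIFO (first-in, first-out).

Ending inventory = $1,983

Feb 10, 270 sold [FIFO — oldest first]: 155 @ $7 + 115 @ $7 = $1,890
Ending inventory: 173 @ $7 + 193 @ $4 = $1,983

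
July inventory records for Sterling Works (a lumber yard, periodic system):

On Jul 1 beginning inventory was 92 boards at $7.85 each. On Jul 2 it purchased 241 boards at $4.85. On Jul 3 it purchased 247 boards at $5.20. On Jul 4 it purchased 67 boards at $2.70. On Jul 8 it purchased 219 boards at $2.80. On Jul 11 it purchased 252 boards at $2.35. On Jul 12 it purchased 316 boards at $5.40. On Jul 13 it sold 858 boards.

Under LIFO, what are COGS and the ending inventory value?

COGS = $3,113.50; ending inventory = $3,154.65

Jul 13, 858 sold [LIFO — newest first]: 316 @ $5.40 + 252 @ $2.35 + 219 @ $2.80 + 67 @ $2.70 + 4 @ $5.20 = $3,113.50
Ending inventory: 92 @ $7.85 + 241 @ $4.85 + 243 @ $5.20 = $3,154.65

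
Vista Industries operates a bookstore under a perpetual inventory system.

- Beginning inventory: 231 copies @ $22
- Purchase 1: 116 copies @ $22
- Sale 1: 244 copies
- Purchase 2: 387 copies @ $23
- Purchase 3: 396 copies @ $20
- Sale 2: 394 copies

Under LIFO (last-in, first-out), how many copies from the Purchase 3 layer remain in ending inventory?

Sale 1 (244) [LIFO — newest first]: 116 @ $22 + 128 @ $22 = $5,368
Sale 2 (394) [LIFO — newest first]: 394 @ $20 = $7,880
Total COGS = $5,368 + $7,880 = $13,248
Ending inventory: 103 @ $22 + 387 @ $23 + 2 @ $20 = $11,207

2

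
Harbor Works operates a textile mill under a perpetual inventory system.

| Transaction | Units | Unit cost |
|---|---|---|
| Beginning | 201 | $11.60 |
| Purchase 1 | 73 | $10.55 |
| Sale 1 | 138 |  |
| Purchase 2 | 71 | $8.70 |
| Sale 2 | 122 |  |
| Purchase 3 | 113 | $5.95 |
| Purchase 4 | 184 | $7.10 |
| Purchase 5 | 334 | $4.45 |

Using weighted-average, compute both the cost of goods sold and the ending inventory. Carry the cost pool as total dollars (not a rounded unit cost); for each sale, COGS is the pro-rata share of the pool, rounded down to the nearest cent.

After Beginning: 201 on hand, pool $2,331.60 (≈ $11.6000 each)
After Purchase 1: 274 on hand, pool $3,101.75 (≈ $11.3203 each)
Sale 1, sell 138: 138/274 × $3,101.75 → $1,562.19
After Purchase 2: 207 on hand, pool $2,157.26 (≈ $10.4215 each)
Sale 2, sell 122: 122/207 × $2,157.26 → $1,271.42
After Purchase 3: 198 on hand, pool $1,558.19 (≈ $7.8696 each)
After Purchase 4: 382 on hand, pool $2,864.59 (≈ $7.4989 each)
After Purchase 5: 716 on hand, pool $4,350.89 (≈ $6.0767 each)
Total COGS = $1,562.19 + $1,271.42 = $2,833.61
Ending inventory (cost pool remaining) = $4,350.89

COGS = $2,833.61; ending inventory = $4,350.89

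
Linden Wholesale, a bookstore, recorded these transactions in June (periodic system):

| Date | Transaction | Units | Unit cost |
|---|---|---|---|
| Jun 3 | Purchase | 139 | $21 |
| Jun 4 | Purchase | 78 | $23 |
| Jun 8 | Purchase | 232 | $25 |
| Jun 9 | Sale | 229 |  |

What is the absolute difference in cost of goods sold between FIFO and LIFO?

FIFO COGS: 139 @ $21 + 78 @ $23 + 12 @ $25 = $5,013
LIFO COGS: 229 @ $25 = $5,725
Difference = |$5,013 − $5,725| = $712

$712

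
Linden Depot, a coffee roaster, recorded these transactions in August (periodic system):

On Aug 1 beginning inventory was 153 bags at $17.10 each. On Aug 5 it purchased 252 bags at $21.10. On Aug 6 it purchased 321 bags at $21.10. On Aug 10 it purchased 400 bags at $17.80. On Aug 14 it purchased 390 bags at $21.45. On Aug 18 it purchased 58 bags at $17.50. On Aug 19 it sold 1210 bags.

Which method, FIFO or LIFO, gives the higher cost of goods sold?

FIFO COGS: 153 @ $17.10 + 252 @ $21.10 + 321 @ $21.10 + 400 @ $17.80 + 84 @ $21.45 = $23,628.40
LIFO COGS: 58 @ $17.50 + 390 @ $21.45 + 400 @ $17.80 + 321 @ $21.10 + 41 @ $21.10 = $24,138.70

LIFO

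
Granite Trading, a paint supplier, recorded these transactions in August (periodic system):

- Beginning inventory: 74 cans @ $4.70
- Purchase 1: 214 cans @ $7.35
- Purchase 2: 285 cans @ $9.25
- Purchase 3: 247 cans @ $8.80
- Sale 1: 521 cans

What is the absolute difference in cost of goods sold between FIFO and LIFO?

$632.15

FIFO COGS: 74 @ $4.70 + 214 @ $7.35 + 233 @ $9.25 = $4,075.95
LIFO COGS: 247 @ $8.80 + 274 @ $9.25 = $4,708.10
Difference = |$4,075.95 − $4,708.10| = $632.15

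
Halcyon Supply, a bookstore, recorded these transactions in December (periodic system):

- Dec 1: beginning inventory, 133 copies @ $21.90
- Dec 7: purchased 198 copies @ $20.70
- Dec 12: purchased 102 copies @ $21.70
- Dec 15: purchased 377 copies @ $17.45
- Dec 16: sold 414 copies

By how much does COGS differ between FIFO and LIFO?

FIFO COGS: 133 @ $21.90 + 198 @ $20.70 + 83 @ $21.70 = $8,812.40
LIFO COGS: 377 @ $17.45 + 37 @ $21.70 = $7,381.55
Difference = |$8,812.40 − $7,381.55| = $1,430.85

$1,430.85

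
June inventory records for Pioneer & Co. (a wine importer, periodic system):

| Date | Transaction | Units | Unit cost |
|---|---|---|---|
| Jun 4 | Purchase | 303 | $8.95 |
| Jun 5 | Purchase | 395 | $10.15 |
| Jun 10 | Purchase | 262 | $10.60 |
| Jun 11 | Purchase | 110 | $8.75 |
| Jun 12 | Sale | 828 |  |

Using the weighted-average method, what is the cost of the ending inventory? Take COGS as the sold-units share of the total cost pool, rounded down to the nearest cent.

Ending inventory = $2,365.91

Jun 12, sell 828: 828/1070 × $10,460.80 → $8,094.89
Ending inventory (cost pool remaining) = $2,365.91
Check: goods available $10,460.80 = COGS $8,094.89 + ending $2,365.91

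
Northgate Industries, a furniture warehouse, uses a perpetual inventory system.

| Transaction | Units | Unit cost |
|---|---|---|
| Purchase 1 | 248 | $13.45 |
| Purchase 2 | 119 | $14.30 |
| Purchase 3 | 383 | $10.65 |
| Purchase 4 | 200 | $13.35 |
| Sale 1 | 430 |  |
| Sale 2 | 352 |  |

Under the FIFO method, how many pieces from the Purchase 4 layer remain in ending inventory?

168

Sale 1 (430) [FIFO — oldest first]: 248 @ $13.45 + 119 @ $14.30 + 63 @ $10.65 = $5,708.25
Sale 2 (352) [FIFO — oldest first]: 320 @ $10.65 + 32 @ $13.35 = $3,835.20
Total COGS = $5,708.25 + $3,835.20 = $9,543.45
Ending inventory: 168 @ $13.35 = $2,242.80
Check: goods available $11,786.25 = COGS $9,543.45 + ending $2,242.80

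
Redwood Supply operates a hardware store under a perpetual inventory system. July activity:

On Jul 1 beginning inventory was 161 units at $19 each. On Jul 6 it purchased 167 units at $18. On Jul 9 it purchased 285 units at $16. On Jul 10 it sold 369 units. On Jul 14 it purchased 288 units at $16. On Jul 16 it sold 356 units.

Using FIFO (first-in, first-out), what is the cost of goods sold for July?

Jul 10, 369 sold [FIFO — oldest first]: 161 @ $19 + 167 @ $18 + 41 @ $16 = $6,721
Jul 16, 356 sold [FIFO — oldest first]: 244 @ $16 + 112 @ $16 = $5,696
Total COGS = $6,721 + $5,696 = $12,417
Ending inventory: 176 @ $16 = $2,816
Check: goods available $15,233 = COGS $12,417 + ending $2,816

COGS = $12,417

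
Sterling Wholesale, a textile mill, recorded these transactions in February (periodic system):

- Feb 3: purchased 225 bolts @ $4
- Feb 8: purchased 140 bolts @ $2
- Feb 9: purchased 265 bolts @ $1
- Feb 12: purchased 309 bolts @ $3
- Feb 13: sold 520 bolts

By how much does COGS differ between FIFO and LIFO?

FIFO COGS: 225 @ $4 + 140 @ $2 + 155 @ $1 = $1,335
LIFO COGS: 309 @ $3 + 211 @ $1 = $1,138
Difference = |$1,335 − $1,138| = $197

$197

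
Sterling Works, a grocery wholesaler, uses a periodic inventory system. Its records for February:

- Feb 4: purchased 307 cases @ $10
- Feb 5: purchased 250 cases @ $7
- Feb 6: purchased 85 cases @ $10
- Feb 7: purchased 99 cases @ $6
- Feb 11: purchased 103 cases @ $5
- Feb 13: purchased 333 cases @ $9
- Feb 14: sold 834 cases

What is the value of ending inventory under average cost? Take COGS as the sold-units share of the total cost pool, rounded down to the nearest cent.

Feb 14, sell 834: 834/1177 × $9,776.00 → $6,927.08
Ending inventory (cost pool remaining) = $2,848.92
Check: goods available $9,776.00 = COGS $6,927.08 + ending $2,848.92

Ending inventory = $2,848.92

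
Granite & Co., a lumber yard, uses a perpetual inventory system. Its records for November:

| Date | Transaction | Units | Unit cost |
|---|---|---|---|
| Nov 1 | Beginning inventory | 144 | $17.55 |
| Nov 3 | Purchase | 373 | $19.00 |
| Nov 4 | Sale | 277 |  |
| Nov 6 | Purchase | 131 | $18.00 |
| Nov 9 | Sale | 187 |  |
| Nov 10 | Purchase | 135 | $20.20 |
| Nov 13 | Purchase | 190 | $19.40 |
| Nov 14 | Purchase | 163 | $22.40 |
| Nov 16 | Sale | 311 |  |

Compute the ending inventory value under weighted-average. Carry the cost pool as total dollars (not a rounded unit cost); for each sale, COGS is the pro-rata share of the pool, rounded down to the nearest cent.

Ending inventory = $7,223.86

After Nov 1: 144 on hand, pool $2,527.20 (≈ $17.5500 each)
After Nov 3: 517 on hand, pool $9,614.20 (≈ $18.5961 each)
Nov 4, sell 277: 277/517 × $9,614.20 → $5,151.12
After Nov 6: 371 on hand, pool $6,821.08 (≈ $18.3857 each)
Nov 9, sell 187: 187/371 × $6,821.08 → $3,438.11
After Nov 10: 319 on hand, pool $6,109.97 (≈ $19.1535 each)
After Nov 13: 509 on hand, pool $9,795.97 (≈ $19.2455 each)
After Nov 14: 672 on hand, pool $13,447.17 (≈ $20.0107 each)
Nov 16, sell 311: 311/672 × $13,447.17 → $6,223.31
Total COGS = $5,151.12 + $3,438.11 + $6,223.31 = $14,812.54
Ending inventory (cost pool remaining) = $7,223.86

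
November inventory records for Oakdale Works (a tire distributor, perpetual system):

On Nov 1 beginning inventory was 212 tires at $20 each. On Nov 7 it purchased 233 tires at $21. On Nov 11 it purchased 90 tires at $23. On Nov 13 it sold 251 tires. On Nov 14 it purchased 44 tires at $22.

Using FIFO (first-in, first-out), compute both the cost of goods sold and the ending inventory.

Nov 13, 251 sold [FIFO — oldest first]: 212 @ $20 + 39 @ $21 = $5,059
Ending inventory: 194 @ $21 + 90 @ $23 + 44 @ $22 = $7,112

COGS = $5,059; ending inventory = $7,112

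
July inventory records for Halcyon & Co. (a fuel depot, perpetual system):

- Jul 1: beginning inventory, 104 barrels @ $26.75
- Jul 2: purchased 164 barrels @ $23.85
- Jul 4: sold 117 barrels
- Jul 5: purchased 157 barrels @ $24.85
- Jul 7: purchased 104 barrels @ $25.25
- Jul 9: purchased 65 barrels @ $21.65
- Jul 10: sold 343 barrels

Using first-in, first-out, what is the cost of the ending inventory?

Ending inventory = $3,149.50

Jul 4, 117 sold [FIFO — oldest first]: 104 @ $26.75 + 13 @ $23.85 = $3,092.05
Jul 10, 343 sold [FIFO — oldest first]: 151 @ $23.85 + 157 @ $24.85 + 35 @ $25.25 = $8,386.55
Total COGS = $3,092.05 + $8,386.55 = $11,478.60
Ending inventory: 69 @ $25.25 + 65 @ $21.65 = $3,149.50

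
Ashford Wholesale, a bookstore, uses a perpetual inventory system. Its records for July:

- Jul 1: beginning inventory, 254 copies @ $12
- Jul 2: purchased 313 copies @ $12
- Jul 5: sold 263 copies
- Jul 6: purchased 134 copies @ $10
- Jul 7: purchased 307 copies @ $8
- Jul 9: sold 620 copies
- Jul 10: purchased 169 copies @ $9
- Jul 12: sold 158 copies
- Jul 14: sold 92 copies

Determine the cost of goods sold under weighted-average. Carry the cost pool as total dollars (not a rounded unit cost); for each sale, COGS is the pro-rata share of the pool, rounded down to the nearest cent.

COGS = $11,706.43

After Jul 1: 254 on hand, pool $3,048.00 (≈ $12.0000 each)
After Jul 2: 567 on hand, pool $6,804.00 (≈ $12.0000 each)
Jul 5, sell 263: 263/567 × $6,804.00 → $3,156.00
After Jul 6: 438 on hand, pool $4,988.00 (≈ $11.3881 each)
After Jul 7: 745 on hand, pool $7,444.00 (≈ $9.9919 each)
Jul 9, sell 620: 620/745 × $7,444.00 → $6,195.00
After Jul 10: 294 on hand, pool $2,770.00 (≈ $9.4218 each)
Jul 12, sell 158: 158/294 × $2,770.00 → $1,488.63
Jul 14, sell 92: 92/136 × $1,281.37 → $866.80
Total COGS = $3,156.00 + $6,195.00 + $1,488.63 + $866.80 = $11,706.43
Ending inventory (cost pool remaining) = $414.57
Check: goods available $12,121.00 = COGS $11,706.43 + ending $414.57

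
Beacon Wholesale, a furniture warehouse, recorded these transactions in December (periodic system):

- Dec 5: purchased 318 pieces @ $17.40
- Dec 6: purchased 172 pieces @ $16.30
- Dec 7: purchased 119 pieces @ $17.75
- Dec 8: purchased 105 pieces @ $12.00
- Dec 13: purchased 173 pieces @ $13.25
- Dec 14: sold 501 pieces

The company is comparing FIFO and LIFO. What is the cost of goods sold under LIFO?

FIFO COGS: 318 @ $17.40 + 172 @ $16.30 + 11 @ $17.75 = $8,532.05
LIFO COGS: 173 @ $13.25 + 105 @ $12.00 + 119 @ $17.75 + 104 @ $16.30 = $7,359.70

COGS = $7,359.70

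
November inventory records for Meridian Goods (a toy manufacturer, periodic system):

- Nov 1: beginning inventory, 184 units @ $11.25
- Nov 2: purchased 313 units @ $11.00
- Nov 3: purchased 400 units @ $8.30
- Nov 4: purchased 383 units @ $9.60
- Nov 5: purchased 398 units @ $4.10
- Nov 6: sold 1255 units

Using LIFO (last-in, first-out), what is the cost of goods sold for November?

COGS = $9,442.60

Nov 6, 1255 sold [LIFO — newest first]: 398 @ $4.10 + 383 @ $9.60 + 400 @ $8.30 + 74 @ $11.00 = $9,442.60
Ending inventory: 184 @ $11.25 + 239 @ $11.00 = $4,699.00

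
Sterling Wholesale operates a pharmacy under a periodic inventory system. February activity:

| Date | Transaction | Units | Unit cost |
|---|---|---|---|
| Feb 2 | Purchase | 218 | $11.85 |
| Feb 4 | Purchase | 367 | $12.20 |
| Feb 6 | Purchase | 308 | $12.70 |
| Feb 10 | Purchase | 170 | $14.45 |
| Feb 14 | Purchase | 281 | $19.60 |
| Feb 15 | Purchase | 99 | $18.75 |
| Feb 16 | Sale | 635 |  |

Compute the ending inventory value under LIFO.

Ending inventory = $9,892.80

Feb 16, 635 sold [LIFO — newest first]: 99 @ $18.75 + 281 @ $19.60 + 170 @ $14.45 + 85 @ $12.70 = $10,899.85
Ending inventory: 218 @ $11.85 + 367 @ $12.20 + 223 @ $12.70 = $9,892.80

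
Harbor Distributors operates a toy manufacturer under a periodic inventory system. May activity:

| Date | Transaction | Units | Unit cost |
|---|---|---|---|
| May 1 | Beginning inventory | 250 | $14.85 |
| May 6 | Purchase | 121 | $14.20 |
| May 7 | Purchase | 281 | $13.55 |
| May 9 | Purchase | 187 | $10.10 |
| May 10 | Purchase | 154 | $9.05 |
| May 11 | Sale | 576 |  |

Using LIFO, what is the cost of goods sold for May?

COGS = $6,466.65

May 11, 576 sold [LIFO — newest first]: 154 @ $9.05 + 187 @ $10.10 + 235 @ $13.55 = $6,466.65
Ending inventory: 250 @ $14.85 + 121 @ $14.20 + 46 @ $13.55 = $6,054.00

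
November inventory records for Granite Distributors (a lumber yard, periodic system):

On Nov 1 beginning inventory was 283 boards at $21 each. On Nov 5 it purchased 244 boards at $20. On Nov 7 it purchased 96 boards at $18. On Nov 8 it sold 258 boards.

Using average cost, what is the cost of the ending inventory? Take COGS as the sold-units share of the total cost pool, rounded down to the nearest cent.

Nov 8, sell 258: 258/623 × $12,551.00 → $5,197.68
Ending inventory (cost pool remaining) = $7,353.32
Check: goods available $12,551.00 = COGS $5,197.68 + ending $7,353.32

Ending inventory = $7,353.32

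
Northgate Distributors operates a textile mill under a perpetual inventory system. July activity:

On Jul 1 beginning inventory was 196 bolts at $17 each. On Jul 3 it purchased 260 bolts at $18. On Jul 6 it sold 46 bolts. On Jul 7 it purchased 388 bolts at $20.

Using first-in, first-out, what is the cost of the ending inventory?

Ending inventory = $14,990

Jul 6, 46 sold [FIFO — oldest first]: 46 @ $17 = $782
Ending inventory: 150 @ $17 + 260 @ $18 + 388 @ $20 = $14,990
Check: goods available $15,772 = COGS $782 + ending $14,990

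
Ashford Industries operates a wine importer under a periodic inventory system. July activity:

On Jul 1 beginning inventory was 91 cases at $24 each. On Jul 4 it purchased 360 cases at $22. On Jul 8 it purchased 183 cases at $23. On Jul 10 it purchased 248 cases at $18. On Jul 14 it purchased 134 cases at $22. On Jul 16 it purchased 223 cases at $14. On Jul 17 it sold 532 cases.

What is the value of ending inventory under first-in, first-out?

Jul 17, 532 sold [FIFO — oldest first]: 91 @ $24 + 360 @ $22 + 81 @ $23 = $11,967
Ending inventory: 102 @ $23 + 248 @ $18 + 134 @ $22 + 223 @ $14 = $12,880

Ending inventory = $12,880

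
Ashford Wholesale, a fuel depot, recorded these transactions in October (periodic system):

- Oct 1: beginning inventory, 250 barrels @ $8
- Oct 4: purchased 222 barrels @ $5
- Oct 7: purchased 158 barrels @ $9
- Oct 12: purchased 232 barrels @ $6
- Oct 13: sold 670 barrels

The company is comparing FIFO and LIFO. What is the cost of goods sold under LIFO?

FIFO COGS: 250 @ $8 + 222 @ $5 + 158 @ $9 + 40 @ $6 = $4,772
LIFO COGS: 232 @ $6 + 158 @ $9 + 222 @ $5 + 58 @ $8 = $4,388

COGS = $4,388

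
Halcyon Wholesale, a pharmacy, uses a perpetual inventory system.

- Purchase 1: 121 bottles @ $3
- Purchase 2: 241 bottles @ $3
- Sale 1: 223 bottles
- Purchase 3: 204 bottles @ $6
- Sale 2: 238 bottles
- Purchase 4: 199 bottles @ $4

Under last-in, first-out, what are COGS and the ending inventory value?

Sale 1 (223) [LIFO — newest first]: 223 @ $3 = $669
Sale 2 (238) [LIFO — newest first]: 204 @ $6 + 18 @ $3 + 16 @ $3 = $1,326
Total COGS = $669 + $1,326 = $1,995
Ending inventory: 105 @ $3 + 199 @ $4 = $1,111
Check: goods available $3,106 = COGS $1,995 + ending $1,111

COGS = $1,995; ending inventory = $1,111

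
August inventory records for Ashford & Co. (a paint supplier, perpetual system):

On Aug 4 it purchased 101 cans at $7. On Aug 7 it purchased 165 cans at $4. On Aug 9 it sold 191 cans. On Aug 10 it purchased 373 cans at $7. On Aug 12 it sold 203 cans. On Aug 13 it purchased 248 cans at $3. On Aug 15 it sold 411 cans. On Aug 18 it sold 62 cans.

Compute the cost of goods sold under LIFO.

Aug 9, 191 sold [LIFO — newest first]: 165 @ $4 + 26 @ $7 = $842
Aug 12, 203 sold [LIFO — newest first]: 203 @ $7 = $1,421
Aug 15, 411 sold [LIFO — newest first]: 248 @ $3 + 163 @ $7 = $1,885
Aug 18, 62 sold [LIFO — newest first]: 7 @ $7 + 55 @ $7 = $434
Total COGS = $842 + $1,421 + $1,885 + $434 = $4,582
Ending inventory: 20 @ $7 = $140
Check: goods available $4,722 = COGS $4,582 + ending $140

COGS = $4,582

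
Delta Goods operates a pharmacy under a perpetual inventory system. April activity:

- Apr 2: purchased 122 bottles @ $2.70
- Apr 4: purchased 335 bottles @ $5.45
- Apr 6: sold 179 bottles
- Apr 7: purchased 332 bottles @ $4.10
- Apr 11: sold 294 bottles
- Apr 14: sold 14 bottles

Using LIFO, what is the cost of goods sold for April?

COGS = $2,238.35

Apr 6, 179 sold [LIFO — newest first]: 179 @ $5.45 = $975.55
Apr 11, 294 sold [LIFO — newest first]: 294 @ $4.10 = $1,205.40
Apr 14, 14 sold [LIFO — newest first]: 14 @ $4.10 = $57.40
Total COGS = $975.55 + $1,205.40 + $57.40 = $2,238.35
Ending inventory: 122 @ $2.70 + 156 @ $5.45 + 24 @ $4.10 = $1,278.00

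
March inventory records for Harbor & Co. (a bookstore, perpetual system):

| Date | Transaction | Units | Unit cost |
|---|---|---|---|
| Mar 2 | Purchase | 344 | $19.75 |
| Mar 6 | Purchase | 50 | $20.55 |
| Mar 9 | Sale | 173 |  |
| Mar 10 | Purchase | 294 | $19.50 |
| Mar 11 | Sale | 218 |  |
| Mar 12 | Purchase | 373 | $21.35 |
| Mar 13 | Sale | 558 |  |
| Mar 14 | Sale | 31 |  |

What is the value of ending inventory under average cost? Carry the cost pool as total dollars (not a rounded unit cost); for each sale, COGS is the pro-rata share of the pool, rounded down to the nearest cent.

Ending inventory = $1,668.35

After Mar 2: 344 on hand, pool $6,794.00 (≈ $19.7500 each)
After Mar 6: 394 on hand, pool $7,821.50 (≈ $19.8515 each)
Mar 9, sell 173: 173/394 × $7,821.50 → $3,434.31
After Mar 10: 515 on hand, pool $10,120.19 (≈ $19.6509 each)
Mar 11, sell 218: 218/515 × $10,120.19 → $4,283.88
After Mar 12: 670 on hand, pool $13,799.86 (≈ $20.5968 each)
Mar 13, sell 558: 558/670 × $13,799.86 → $11,493.01
Mar 14, sell 31: 31/112 × $2,306.85 → $638.50
Total COGS = $3,434.31 + $4,283.88 + $11,493.01 + $638.50 = $19,849.70
Ending inventory (cost pool remaining) = $1,668.35
Check: goods available $21,518.05 = COGS $19,849.70 + ending $1,668.35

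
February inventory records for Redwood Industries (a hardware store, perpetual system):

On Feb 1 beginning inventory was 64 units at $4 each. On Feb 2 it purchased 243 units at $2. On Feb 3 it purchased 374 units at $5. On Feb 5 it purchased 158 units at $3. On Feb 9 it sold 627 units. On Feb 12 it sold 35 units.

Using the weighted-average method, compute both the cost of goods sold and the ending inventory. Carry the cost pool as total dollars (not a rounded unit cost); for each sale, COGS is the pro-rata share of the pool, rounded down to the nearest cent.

After Feb 1: 64 on hand, pool $256.00 (≈ $4.0000 each)
After Feb 2: 307 on hand, pool $742.00 (≈ $2.4169 each)
After Feb 3: 681 on hand, pool $2,612.00 (≈ $3.8355 each)
After Feb 5: 839 on hand, pool $3,086.00 (≈ $3.6782 each)
Feb 9, sell 627: 627/839 × $3,086.00 → $2,306.22
Feb 12, sell 35: 35/212 × $779.78 → $128.73
Total COGS = $2,306.22 + $128.73 = $2,434.95
Ending inventory (cost pool remaining) = $651.05
Check: goods available $3,086.00 = COGS $2,434.95 + ending $651.05

COGS = $2,434.95; ending inventory = $651.05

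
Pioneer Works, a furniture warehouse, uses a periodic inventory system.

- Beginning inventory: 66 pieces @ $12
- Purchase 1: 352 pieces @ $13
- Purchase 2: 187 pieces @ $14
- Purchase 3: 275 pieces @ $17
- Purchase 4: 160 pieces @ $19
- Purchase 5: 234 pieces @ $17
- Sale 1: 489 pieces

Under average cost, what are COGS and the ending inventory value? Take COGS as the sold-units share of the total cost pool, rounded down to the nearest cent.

COGS = $7,553.39; ending inventory = $12,125.61

Sale 1, sell 489: 489/1274 × $19,679.00 → $7,553.39
Ending inventory (cost pool remaining) = $12,125.61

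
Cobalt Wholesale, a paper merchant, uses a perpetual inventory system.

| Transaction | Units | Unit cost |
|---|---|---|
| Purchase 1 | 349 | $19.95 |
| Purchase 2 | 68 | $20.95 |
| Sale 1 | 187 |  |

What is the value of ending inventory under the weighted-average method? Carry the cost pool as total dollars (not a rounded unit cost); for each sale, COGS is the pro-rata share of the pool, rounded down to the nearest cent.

After Purchase 1: 349 on hand, pool $6,962.55 (≈ $19.9500 each)
After Purchase 2: 417 on hand, pool $8,387.15 (≈ $20.1131 each)
Sale 1, sell 187: 187/417 × $8,387.15 → $3,761.14
Ending inventory (cost pool remaining) = $4,626.01
Check: goods available $8,387.15 = COGS $3,761.14 + ending $4,626.01

Ending inventory = $4,626.01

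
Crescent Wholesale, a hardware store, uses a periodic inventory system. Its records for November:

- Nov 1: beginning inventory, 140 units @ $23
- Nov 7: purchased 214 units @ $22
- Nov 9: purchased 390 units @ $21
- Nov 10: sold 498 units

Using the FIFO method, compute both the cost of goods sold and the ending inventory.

COGS = $10,952; ending inventory = $5,166

Nov 10, 498 sold [FIFO — oldest first]: 140 @ $23 + 214 @ $22 + 144 @ $21 = $10,952
Ending inventory: 246 @ $21 = $5,166
Check: goods available $16,118 = COGS $10,952 + ending $5,166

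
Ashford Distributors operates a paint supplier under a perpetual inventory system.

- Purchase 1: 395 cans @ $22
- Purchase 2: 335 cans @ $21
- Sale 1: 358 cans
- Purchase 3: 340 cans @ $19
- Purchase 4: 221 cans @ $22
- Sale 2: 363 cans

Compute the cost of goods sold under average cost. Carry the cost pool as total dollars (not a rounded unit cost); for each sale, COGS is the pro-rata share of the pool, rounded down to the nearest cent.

After Purchase 1: 395 on hand, pool $8,690.00 (≈ $22.0000 each)
After Purchase 2: 730 on hand, pool $15,725.00 (≈ $21.5411 each)
Sale 1, sell 358: 358/730 × $15,725.00 → $7,711.71
After Purchase 3: 712 on hand, pool $14,473.29 (≈ $20.3277 each)
After Purchase 4: 933 on hand, pool $19,335.29 (≈ $20.7238 each)
Sale 2, sell 363: 363/933 × $19,335.29 → $7,522.73
Total COGS = $7,711.71 + $7,522.73 = $15,234.44
Ending inventory (cost pool remaining) = $11,812.56
Check: goods available $27,047.00 = COGS $15,234.44 + ending $11,812.56

COGS = $15,234.44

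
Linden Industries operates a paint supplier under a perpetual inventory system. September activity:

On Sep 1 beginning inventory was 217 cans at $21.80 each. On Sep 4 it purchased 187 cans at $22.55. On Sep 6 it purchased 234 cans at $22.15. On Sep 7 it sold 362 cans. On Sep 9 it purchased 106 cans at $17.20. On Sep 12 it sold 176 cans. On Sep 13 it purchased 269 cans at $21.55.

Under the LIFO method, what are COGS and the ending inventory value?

Sep 7, 362 sold [LIFO — newest first]: 234 @ $22.15 + 128 @ $22.55 = $8,069.50
Sep 12, 176 sold [LIFO — newest first]: 106 @ $17.20 + 59 @ $22.55 + 11 @ $21.80 = $3,393.45
Total COGS = $8,069.50 + $3,393.45 = $11,462.95
Ending inventory: 206 @ $21.80 + 269 @ $21.55 = $10,287.75
Check: goods available $21,750.70 = COGS $11,462.95 + ending $10,287.75

COGS = $11,462.95; ending inventory = $10,287.75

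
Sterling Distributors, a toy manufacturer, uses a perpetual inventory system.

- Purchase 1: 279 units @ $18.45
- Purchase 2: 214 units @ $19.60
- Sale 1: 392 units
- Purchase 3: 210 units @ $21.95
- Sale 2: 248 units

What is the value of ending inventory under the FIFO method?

Ending inventory = $1,382.85

Sale 1 (392) [FIFO — oldest first]: 279 @ $18.45 + 113 @ $19.60 = $7,362.35
Sale 2 (248) [FIFO — oldest first]: 101 @ $19.60 + 147 @ $21.95 = $5,206.25
Total COGS = $7,362.35 + $5,206.25 = $12,568.60
Ending inventory: 63 @ $21.95 = $1,382.85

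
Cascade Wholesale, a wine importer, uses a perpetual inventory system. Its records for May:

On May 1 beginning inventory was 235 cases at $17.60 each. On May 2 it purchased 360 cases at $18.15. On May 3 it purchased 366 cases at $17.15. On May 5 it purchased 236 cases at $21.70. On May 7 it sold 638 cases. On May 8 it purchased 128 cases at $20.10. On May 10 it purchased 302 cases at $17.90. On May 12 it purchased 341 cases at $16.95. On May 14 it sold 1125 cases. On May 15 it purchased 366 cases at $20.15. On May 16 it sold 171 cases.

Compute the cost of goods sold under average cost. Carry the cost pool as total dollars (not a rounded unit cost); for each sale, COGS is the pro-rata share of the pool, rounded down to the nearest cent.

After May 1: 235 on hand, pool $4,136.00 (≈ $17.6000 each)
After May 2: 595 on hand, pool $10,670.00 (≈ $17.9328 each)
After May 3: 961 on hand, pool $16,946.90 (≈ $17.6347 each)
After May 5: 1197 on hand, pool $22,068.10 (≈ $18.4362 each)
May 7, sell 638: 638/1197 × $22,068.10 → $11,762.27
After May 8: 687 on hand, pool $12,878.63 (≈ $18.7462 each)
After May 10: 989 on hand, pool $18,284.43 (≈ $18.4878 each)
After May 12: 1330 on hand, pool $24,064.38 (≈ $18.0935 each)
May 14, sell 1125: 1125/1330 × $24,064.38 → $20,355.20
After May 15: 571 on hand, pool $11,084.08 (≈ $19.4117 each)
May 16, sell 171: 171/571 × $11,084.08 → $3,319.40
Total COGS = $11,762.27 + $20,355.20 + $3,319.40 = $35,436.87
Ending inventory (cost pool remaining) = $7,764.68
Check: goods available $43,201.55 = COGS $35,436.87 + ending $7,764.68

COGS = $35,436.87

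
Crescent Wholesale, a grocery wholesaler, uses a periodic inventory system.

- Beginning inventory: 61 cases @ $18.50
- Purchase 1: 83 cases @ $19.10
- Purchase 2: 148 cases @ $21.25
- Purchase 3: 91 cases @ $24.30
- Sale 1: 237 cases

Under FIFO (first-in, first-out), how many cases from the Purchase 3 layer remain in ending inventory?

Sale 1 (237) [FIFO — oldest first]: 61 @ $18.50 + 83 @ $19.10 + 93 @ $21.25 = $4,690.05
Ending inventory: 55 @ $21.25 + 91 @ $24.30 = $3,380.05

91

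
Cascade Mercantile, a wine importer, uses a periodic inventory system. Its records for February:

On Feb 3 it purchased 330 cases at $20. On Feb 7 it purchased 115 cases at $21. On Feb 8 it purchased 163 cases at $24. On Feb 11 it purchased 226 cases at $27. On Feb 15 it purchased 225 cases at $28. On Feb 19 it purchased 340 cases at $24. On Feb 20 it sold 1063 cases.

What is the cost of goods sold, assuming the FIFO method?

Feb 20, 1063 sold [FIFO — oldest first]: 330 @ $20 + 115 @ $21 + 163 @ $24 + 226 @ $27 + 225 @ $28 + 4 @ $24 = $25,425
Ending inventory: 336 @ $24 = $8,064

COGS = $25,425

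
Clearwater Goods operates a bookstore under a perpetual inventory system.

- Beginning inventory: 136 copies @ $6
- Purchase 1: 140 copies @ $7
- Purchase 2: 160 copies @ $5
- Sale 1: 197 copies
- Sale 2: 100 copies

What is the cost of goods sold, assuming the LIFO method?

Sale 1 (197) [LIFO — newest first]: 160 @ $5 + 37 @ $7 = $1,059
Sale 2 (100) [LIFO — newest first]: 100 @ $7 = $700
Total COGS = $1,059 + $700 = $1,759
Ending inventory: 136 @ $6 + 3 @ $7 = $837

COGS = $1,759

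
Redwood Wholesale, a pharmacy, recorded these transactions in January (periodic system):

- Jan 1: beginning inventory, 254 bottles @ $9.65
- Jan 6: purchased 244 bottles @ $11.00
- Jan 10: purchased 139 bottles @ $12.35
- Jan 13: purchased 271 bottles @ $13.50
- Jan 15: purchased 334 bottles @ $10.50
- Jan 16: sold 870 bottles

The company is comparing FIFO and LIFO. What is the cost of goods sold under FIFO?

FIFO COGS: 254 @ $9.65 + 244 @ $11.00 + 139 @ $12.35 + 233 @ $13.50 = $9,997.25
LIFO COGS: 334 @ $10.50 + 271 @ $13.50 + 139 @ $12.35 + 126 @ $11.00 = $10,268.15

COGS = $9,997.25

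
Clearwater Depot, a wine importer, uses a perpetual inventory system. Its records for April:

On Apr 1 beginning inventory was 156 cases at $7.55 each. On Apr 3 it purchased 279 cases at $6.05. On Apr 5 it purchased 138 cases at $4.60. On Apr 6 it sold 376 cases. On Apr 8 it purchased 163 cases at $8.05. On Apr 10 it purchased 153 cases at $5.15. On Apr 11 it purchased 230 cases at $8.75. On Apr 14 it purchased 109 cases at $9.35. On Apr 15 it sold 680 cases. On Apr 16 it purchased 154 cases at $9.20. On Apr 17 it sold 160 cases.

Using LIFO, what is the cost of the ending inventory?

Ending inventory = $1,238.30

Apr 6, 376 sold [LIFO — newest first]: 138 @ $4.60 + 238 @ $6.05 = $2,074.70
Apr 15, 680 sold [LIFO — newest first]: 109 @ $9.35 + 230 @ $8.75 + 153 @ $5.15 + 163 @ $8.05 + 25 @ $6.05 = $5,283.00
Apr 17, 160 sold [LIFO — newest first]: 154 @ $9.20 + 6 @ $6.05 = $1,453.10
Total COGS = $2,074.70 + $5,283.00 + $1,453.10 = $8,810.80
Ending inventory: 156 @ $7.55 + 10 @ $6.05 = $1,238.30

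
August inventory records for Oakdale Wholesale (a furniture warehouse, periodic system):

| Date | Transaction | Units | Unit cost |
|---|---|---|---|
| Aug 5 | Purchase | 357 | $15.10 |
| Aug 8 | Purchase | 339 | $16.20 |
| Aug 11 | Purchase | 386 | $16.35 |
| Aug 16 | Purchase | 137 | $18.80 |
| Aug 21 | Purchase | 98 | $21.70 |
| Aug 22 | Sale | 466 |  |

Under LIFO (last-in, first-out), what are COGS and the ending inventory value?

COGS = $8,479.05; ending inventory = $13,416.75

Aug 22, 466 sold [LIFO — newest first]: 98 @ $21.70 + 137 @ $18.80 + 231 @ $16.35 = $8,479.05
Ending inventory: 357 @ $15.10 + 339 @ $16.20 + 155 @ $16.35 = $13,416.75
Check: goods available $21,895.80 = COGS $8,479.05 + ending $13,416.75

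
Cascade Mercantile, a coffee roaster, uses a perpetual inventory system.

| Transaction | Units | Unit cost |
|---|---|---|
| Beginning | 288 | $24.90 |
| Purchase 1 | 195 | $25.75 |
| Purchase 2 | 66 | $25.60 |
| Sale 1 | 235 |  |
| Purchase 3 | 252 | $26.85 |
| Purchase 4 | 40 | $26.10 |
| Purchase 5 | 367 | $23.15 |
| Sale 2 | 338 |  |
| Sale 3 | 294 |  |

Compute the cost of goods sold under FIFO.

Sale 1 (235) [FIFO — oldest first]: 235 @ $24.90 = $5,851.50
Sale 2 (338) [FIFO — oldest first]: 53 @ $24.90 + 195 @ $25.75 + 66 @ $25.60 + 24 @ $26.85 = $8,674.95
Sale 3 (294) [FIFO — oldest first]: 228 @ $26.85 + 40 @ $26.10 + 26 @ $23.15 = $7,767.70
Total COGS = $5,851.50 + $8,674.95 + $7,767.70 = $22,294.15
Ending inventory: 341 @ $23.15 = $7,894.15
Check: goods available $30,188.30 = COGS $22,294.15 + ending $7,894.15

COGS = $22,294.15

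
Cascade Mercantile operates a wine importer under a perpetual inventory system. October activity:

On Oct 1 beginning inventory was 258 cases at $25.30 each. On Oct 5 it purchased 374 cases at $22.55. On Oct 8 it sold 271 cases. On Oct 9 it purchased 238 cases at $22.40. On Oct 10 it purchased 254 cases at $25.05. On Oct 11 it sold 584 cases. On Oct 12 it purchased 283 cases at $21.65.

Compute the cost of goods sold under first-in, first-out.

Oct 8, 271 sold [FIFO — oldest first]: 258 @ $25.30 + 13 @ $22.55 = $6,820.55
Oct 11, 584 sold [FIFO — oldest first]: 361 @ $22.55 + 223 @ $22.40 = $13,135.75
Total COGS = $6,820.55 + $13,135.75 = $19,956.30
Ending inventory: 15 @ $22.40 + 254 @ $25.05 + 283 @ $21.65 = $12,825.65
Check: goods available $32,781.95 = COGS $19,956.30 + ending $12,825.65

COGS = $19,956.30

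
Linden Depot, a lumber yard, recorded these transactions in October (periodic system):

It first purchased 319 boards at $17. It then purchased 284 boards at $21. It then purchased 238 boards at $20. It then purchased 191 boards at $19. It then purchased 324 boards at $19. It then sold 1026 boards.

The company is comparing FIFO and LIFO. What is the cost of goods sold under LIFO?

COGS = $20,278

FIFO COGS: 319 @ $17 + 284 @ $21 + 238 @ $20 + 185 @ $19 = $19,662
LIFO COGS: 324 @ $19 + 191 @ $19 + 238 @ $20 + 273 @ $21 = $20,278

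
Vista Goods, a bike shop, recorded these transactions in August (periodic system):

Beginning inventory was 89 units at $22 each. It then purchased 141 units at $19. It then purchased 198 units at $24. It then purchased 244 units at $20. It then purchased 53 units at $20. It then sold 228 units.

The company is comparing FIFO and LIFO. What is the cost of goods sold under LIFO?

COGS = $4,560

FIFO COGS: 89 @ $22 + 139 @ $19 = $4,599
LIFO COGS: 53 @ $20 + 175 @ $20 = $4,560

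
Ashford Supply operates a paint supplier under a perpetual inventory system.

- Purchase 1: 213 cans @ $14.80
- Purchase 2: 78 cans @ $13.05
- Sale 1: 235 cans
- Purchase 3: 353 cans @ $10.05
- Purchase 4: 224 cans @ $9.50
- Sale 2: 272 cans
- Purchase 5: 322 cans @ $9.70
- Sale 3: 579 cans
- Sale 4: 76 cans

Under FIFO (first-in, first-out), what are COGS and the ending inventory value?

Sale 1 (235) [FIFO — oldest first]: 213 @ $14.80 + 22 @ $13.05 = $3,439.50
Sale 2 (272) [FIFO — oldest first]: 56 @ $13.05 + 216 @ $10.05 = $2,901.60
Sale 3 (579) [FIFO — oldest first]: 137 @ $10.05 + 224 @ $9.50 + 218 @ $9.70 = $5,619.45
Sale 4 (76) [FIFO — oldest first]: 76 @ $9.70 = $737.20
Total COGS = $3,439.50 + $2,901.60 + $5,619.45 + $737.20 = $12,697.75
Ending inventory: 28 @ $9.70 = $271.60

COGS = $12,697.75; ending inventory = $271.60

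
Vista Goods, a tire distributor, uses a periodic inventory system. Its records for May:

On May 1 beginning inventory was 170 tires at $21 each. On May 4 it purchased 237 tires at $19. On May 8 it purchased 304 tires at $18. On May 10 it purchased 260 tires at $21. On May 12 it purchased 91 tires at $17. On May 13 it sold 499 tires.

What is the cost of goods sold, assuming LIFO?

May 13, 499 sold [LIFO — newest first]: 91 @ $17 + 260 @ $21 + 148 @ $18 = $9,671
Ending inventory: 170 @ $21 + 237 @ $19 + 156 @ $18 = $10,881

COGS = $9,671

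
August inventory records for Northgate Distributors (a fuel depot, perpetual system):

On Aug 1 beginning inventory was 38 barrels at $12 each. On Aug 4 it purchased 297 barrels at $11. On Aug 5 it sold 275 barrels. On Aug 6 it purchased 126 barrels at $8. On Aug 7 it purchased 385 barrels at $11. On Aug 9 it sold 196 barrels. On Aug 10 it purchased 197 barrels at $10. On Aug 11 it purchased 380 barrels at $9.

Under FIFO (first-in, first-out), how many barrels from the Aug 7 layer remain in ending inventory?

Aug 5, 275 sold [FIFO — oldest first]: 38 @ $12 + 237 @ $11 = $3,063
Aug 9, 196 sold [FIFO — oldest first]: 60 @ $11 + 126 @ $8 + 10 @ $11 = $1,778
Total COGS = $3,063 + $1,778 = $4,841
Ending inventory: 375 @ $11 + 197 @ $10 + 380 @ $9 = $9,515

375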